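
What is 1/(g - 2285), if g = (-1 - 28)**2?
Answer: -1/1444 ≈ -0.00069252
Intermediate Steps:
g = 841 (g = (-29)**2 = 841)
1/(g - 2285) = 1/(841 - 2285) = 1/(-1444) = -1/1444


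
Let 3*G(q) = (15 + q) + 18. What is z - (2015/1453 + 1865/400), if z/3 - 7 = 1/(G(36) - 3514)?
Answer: 6066558941/405793840 ≈ 14.950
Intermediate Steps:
G(q) = 11 + q/3 (G(q) = ((15 + q) + 18)/3 = (33 + q)/3 = 11 + q/3)
z = 73308/3491 (z = 21 + 3/((11 + (⅓)*36) - 3514) = 21 + 3/((11 + 12) - 3514) = 21 + 3/(23 - 3514) = 21 + 3/(-3491) = 21 + 3*(-1/3491) = 21 - 3/3491 = 73308/3491 ≈ 20.999)
z - (2015/1453 + 1865/400) = 73308/3491 - (2015/1453 + 1865/400) = 73308/3491 - (2015*(1/1453) + 1865*(1/400)) = 73308/3491 - (2015/1453 + 373/80) = 73308/3491 - 1*703169/116240 = 73308/3491 - 703169/116240 = 6066558941/405793840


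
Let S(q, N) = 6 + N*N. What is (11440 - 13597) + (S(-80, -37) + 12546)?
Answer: 11764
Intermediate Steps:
S(q, N) = 6 + N**2
(11440 - 13597) + (S(-80, -37) + 12546) = (11440 - 13597) + ((6 + (-37)**2) + 12546) = -2157 + ((6 + 1369) + 12546) = -2157 + (1375 + 12546) = -2157 + 13921 = 11764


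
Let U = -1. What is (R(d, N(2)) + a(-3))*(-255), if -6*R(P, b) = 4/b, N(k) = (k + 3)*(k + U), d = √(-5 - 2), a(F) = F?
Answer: 799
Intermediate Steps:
d = I*√7 (d = √(-7) = I*√7 ≈ 2.6458*I)
N(k) = (-1 + k)*(3 + k) (N(k) = (k + 3)*(k - 1) = (3 + k)*(-1 + k) = (-1 + k)*(3 + k))
R(P, b) = -2/(3*b)
(R(d, N(2)) + a(-3))*(-255) = (-2/(3*(-3 + 2² + 2*2)) - 3)*(-255) = (-2/(3*(-3 + 4 + 4)) - 3)*(-255) = (-⅔/5 - 3)*(-255) = (-⅔*⅕ - 3)*(-255) = (-2/15 - 3)*(-255) = -47/15*(-255) = 799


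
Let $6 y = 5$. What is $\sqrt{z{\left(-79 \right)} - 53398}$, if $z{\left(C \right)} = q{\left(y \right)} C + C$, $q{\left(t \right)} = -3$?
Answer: $22 i \sqrt{110} \approx 230.74 i$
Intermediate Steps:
$y = \frac{5}{6}$ ($y = \frac{1}{6} \cdot 5 = \frac{5}{6} \approx 0.83333$)
$z{\left(C \right)} = - 2 C$ ($z{\left(C \right)} = - 3 C + C = - 2 C$)
$\sqrt{z{\left(-79 \right)} - 53398} = \sqrt{\left(-2\right) \left(-79\right) - 53398} = \sqrt{158 - 53398} = \sqrt{-53240} = 22 i \sqrt{110}$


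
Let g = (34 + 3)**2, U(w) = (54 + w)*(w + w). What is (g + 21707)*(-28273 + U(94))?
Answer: -10361124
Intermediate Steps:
U(w) = 2*w*(54 + w) (U(w) = (54 + w)*(2*w) = 2*w*(54 + w))
g = 1369 (g = 37**2 = 1369)
(g + 21707)*(-28273 + U(94)) = (1369 + 21707)*(-28273 + 2*94*(54 + 94)) = 23076*(-28273 + 2*94*148) = 23076*(-28273 + 27824) = 23076*(-449) = -10361124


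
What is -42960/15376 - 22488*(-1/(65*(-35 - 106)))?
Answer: -15406331/2935855 ≈ -5.2477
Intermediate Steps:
-42960/15376 - 22488*(-1/(65*(-35 - 106))) = -42960*1/15376 - 22488/((-141*(-65))) = -2685/961 - 22488/9165 = -2685/961 - 22488*1/9165 = -2685/961 - 7496/3055 = -15406331/2935855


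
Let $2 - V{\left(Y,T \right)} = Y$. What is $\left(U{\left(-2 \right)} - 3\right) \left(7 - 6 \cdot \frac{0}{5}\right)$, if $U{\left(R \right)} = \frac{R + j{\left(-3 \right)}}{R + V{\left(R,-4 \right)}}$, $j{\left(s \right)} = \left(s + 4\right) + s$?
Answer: $-35$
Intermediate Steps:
$j{\left(s \right)} = 4 + 2 s$ ($j{\left(s \right)} = \left(4 + s\right) + s = 4 + 2 s$)
$V{\left(Y,T \right)} = 2 - Y$
$U{\left(R \right)} = -1 + \frac{R}{2}$ ($U{\left(R \right)} = \frac{R + \left(4 + 2 \left(-3\right)\right)}{R - \left(-2 + R\right)} = \frac{R + \left(4 - 6\right)}{2} = \left(R - 2\right) \frac{1}{2} = \left(-2 + R\right) \frac{1}{2} = -1 + \frac{R}{2}$)
$\left(U{\left(-2 \right)} - 3\right) \left(7 - 6 \cdot \frac{0}{5}\right) = \left(\left(-1 + \frac{1}{2} \left(-2\right)\right) - 3\right) \left(7 - 6 \cdot \frac{0}{5}\right) = \left(\left(-1 - 1\right) - 3\right) \left(7 - 6 \cdot 0 \cdot \frac{1}{5}\right) = \left(-2 - 3\right) \left(7 - 0\right) = - 5 \left(7 + 0\right) = \left(-5\right) 7 = -35$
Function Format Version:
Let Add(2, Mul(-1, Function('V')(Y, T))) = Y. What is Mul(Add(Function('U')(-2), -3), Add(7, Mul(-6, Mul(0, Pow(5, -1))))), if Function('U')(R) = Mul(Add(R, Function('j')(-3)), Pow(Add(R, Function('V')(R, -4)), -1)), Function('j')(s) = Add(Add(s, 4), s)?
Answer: -35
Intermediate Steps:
Function('j')(s) = Add(4, Mul(2, s)) (Function('j')(s) = Add(Add(4, s), s) = Add(4, Mul(2, s)))
Function('V')(Y, T) = Add(2, Mul(-1, Y))
Function('U')(R) = Add(-1, Mul(Rational(1, 2), R)) (Function('U')(R) = Mul(Add(R, Add(4, Mul(2, -3))), Pow(Add(R, Add(2, Mul(-1, R))), -1)) = Mul(Add(R, Add(4, -6)), Pow(2, -1)) = Mul(Add(R, -2), Rational(1, 2)) = Mul(Add(-2, R), Rational(1, 2)) = Add(-1, Mul(Rational(1, 2), R)))
Mul(Add(Function('U')(-2), -3), Add(7, Mul(-6, Mul(0, Pow(5, -1))))) = Mul(Add(Add(-1, Mul(Rational(1, 2), -2)), -3), Add(7, Mul(-6, Mul(0, Pow(5, -1))))) = Mul(Add(Add(-1, -1), -3), Add(7, Mul(-6, Mul(0, Rational(1, 5))))) = Mul(Add(-2, -3), Add(7, Mul(-6, 0))) = Mul(-5, Add(7, 0)) = Mul(-5, 7) = -35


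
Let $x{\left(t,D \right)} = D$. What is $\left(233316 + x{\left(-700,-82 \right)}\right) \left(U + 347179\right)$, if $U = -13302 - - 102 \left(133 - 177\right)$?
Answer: $76824714026$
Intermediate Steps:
$U = -17790$ ($U = -13302 - \left(-102\right) \left(-44\right) = -13302 - 4488 = -17790$)
$\left(233316 + x{\left(-700,-82 \right)}\right) \left(U + 347179\right) = \left(233316 - 82\right) \left(-17790 + 347179\right) = 233234 \cdot 329389 = 76824714026$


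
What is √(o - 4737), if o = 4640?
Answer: I*√97 ≈ 9.8489*I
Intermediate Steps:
√(o - 4737) = √(4640 - 4737) = √(-97) = I*√97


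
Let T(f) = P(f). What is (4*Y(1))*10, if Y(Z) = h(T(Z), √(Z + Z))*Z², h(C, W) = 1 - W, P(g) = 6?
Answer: 40 - 40*√2 ≈ -16.569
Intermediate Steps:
T(f) = 6
Y(Z) = Z²*(1 - √2*√Z) (Y(Z) = (1 - √(Z + Z))*Z² = (1 - √(2*Z))*Z² = (1 - √2*√Z)*Z² = Z²*(1 - √2*√Z))
(4*Y(1))*10 = (4*(1² - √2*1^(5/2)))*10 = (4*(1 - 1*√2*1))*10 = (4*(1 - √2))*10 = (4 - 4*√2)*10 = 40 - 40*√2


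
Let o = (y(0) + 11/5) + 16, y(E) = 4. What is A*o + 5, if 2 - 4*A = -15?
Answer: 1987/20 ≈ 99.350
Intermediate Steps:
A = 17/4 (A = ½ - ¼*(-15) = ½ + 15/4 = 17/4 ≈ 4.2500)
o = 111/5 (o = (4 + 11/5) + 16 = 31/5 + 16 = 111/5 ≈ 22.200)
A*o + 5 = (17/4)*(111/5) + 5 = 1887/20 + 5 = 1987/20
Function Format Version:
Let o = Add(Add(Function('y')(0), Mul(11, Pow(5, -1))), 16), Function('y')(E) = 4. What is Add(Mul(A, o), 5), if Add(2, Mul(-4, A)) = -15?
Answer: Rational(1987, 20) ≈ 99.350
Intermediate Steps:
A = Rational(17, 4) (A = Add(Rational(1, 2), Mul(Rational(-1, 4), -15)) = Add(Rational(1, 2), Rational(15, 4)) = Rational(17, 4) ≈ 4.2500)
o = Rational(111, 5) (o = Add(Add(4, Mul(11, Pow(5, -1))), 16) = Add(Add(4, Mul(11, Rational(1, 5))), 16) = Add(Add(4, Rational(11, 5)), 16) = Add(Rational(31, 5), 16) = Rational(111, 5) ≈ 22.200)
Add(Mul(A, o), 5) = Add(Mul(Rational(17, 4), Rational(111, 5)), 5) = Add(Rational(1887, 20), 5) = Rational(1987, 20)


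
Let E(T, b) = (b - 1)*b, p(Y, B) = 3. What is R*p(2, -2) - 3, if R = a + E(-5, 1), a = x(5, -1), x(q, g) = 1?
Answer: 0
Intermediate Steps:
E(T, b) = b*(-1 + b) (E(T, b) = (-1 + b)*b = b*(-1 + b))
a = 1
R = 1 (R = 1 + 1*(-1 + 1) = 1 + 1*0 = 1 + 0 = 1)
R*p(2, -2) - 3 = 1*3 - 3 = 3 - 3 = 0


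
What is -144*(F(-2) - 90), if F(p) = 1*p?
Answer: 13248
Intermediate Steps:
F(p) = p
-144*(F(-2) - 90) = -144*(-2 - 90) = -144*(-92) = 13248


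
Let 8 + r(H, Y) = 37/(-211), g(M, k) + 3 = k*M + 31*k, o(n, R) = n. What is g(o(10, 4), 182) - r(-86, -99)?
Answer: 1575574/211 ≈ 7467.2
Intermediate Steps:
g(M, k) = -3 + 31*k + M*k (g(M, k) = -3 + (k*M + 31*k) = -3 + (M*k + 31*k) = -3 + (31*k + M*k) = -3 + 31*k + M*k)
r(H, Y) = -1725/211 (r(H, Y) = -8 + 37/(-211) = -8 + 37*(-1/211) = -8 - 37/211 = -1725/211)
g(o(10, 4), 182) - r(-86, -99) = (-3 + 31*182 + 10*182) - 1*(-1725/211) = (-3 + 5642 + 1820) + 1725/211 = 7459 + 1725/211 = 1575574/211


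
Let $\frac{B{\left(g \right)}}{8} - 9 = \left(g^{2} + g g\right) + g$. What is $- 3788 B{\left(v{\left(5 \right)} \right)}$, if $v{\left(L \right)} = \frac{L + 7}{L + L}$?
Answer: $- \frac{9909408}{25} \approx -3.9638 \cdot 10^{5}$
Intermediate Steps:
$v{\left(L \right)} = \frac{7 + L}{2 L}$
$B{\left(g \right)} = 72 + 8 g + 16 g^{2}$ ($B{\left(g \right)} = 72 + 8 \left(\left(g^{2} + g g\right) + g\right) = 72 + 8 \left(\left(g^{2} + g^{2}\right) + g\right) = 72 + 8 \left(2 g^{2} + g\right) = 72 + 8 \left(g + 2 g^{2}\right) = 72 + \left(8 g + 16 g^{2}\right) = 72 + 8 g + 16 g^{2}$)
$- 3788 B{\left(v{\left(5 \right)} \right)} = - 3788 \left(72 + 8 \frac{7 + 5}{2 \cdot 5} + 16 \left(\frac{7 + 5}{2 \cdot 5}\right)^{2}\right) = - 3788 \left(72 + 8 \cdot \frac{1}{2} \cdot \frac{1}{5} \cdot 12 + 16 \left(\frac{1}{2} \cdot \frac{1}{5} \cdot 12\right)^{2}\right) = - 3788 \left(72 + 8 \cdot \frac{6}{5} + 16 \left(\frac{6}{5}\right)^{2}\right) = - 3788 \left(72 + \frac{48}{5} + 16 \cdot \frac{36}{25}\right) = - 3788 \left(72 + \frac{48}{5} + \frac{576}{25}\right) = \left(-3788\right) \frac{2616}{25} = - \frac{9909408}{25}$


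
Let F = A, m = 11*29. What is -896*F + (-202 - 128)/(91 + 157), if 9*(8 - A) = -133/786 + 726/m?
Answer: -88519537793/12719052 ≈ -6959.6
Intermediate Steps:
m = 319
A = 1593149/205146 (A = 8 - (-133/786 + 726/319)/9 = 8 - (-133*1/786 + 726*(1/319))/9 = 8 - (-133/786 + 66/29)/9 = 8 - ⅑*48019/22794 = 8 - 48019/205146 = 1593149/205146 ≈ 7.7659)
F = 1593149/205146 ≈ 7.7659
-896*F + (-202 - 128)/(91 + 157) = -896*1593149/205146 + (-202 - 128)/(91 + 157) = -713730752/102573 - 330/248 = -713730752/102573 - 330*1/248 = -713730752/102573 - 165/124 = -88519537793/12719052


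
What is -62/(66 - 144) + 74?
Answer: 2917/39 ≈ 74.795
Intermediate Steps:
-62/(66 - 144) + 74 = -62/(-78) + 74 = -1/78*(-62) + 74 = 31/39 + 74 = 2917/39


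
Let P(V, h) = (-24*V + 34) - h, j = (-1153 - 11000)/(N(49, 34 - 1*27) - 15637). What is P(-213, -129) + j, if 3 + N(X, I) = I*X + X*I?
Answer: 78894503/14954 ≈ 5275.8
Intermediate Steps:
N(X, I) = -3 + 2*I*X (N(X, I) = -3 + (I*X + X*I) = -3 + (I*X + I*X) = -3 + 2*I*X)
j = 12153/14954 (j = (-1153 - 11000)/((-3 + 2*(34 - 1*27)*49) - 15637) = -12153/((-3 + 2*(34 - 27)*49) - 15637) = -12153/((-3 + 2*7*49) - 15637) = -12153/((-3 + 686) - 15637) = -12153/(683 - 15637) = -12153/(-14954) = -12153*(-1/14954) = 12153/14954 ≈ 0.81269)
P(V, h) = 34 - h - 24*V (P(V, h) = (34 - 24*V) - h = 34 - h - 24*V)
P(-213, -129) + j = (34 - 1*(-129) - 24*(-213)) + 12153/14954 = (34 + 129 + 5112) + 12153/14954 = 5275 + 12153/14954 = 78894503/14954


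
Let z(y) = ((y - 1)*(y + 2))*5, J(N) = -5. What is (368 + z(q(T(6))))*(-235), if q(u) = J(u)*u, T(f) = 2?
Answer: -189880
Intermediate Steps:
q(u) = -5*u
z(y) = 5*(-1 + y)*(2 + y) (z(y) = ((-1 + y)*(2 + y))*5 = 5*(-1 + y)*(2 + y))
(368 + z(q(T(6))))*(-235) = (368 + (-10 + 5*(-5*2) + 5*(-5*2)**2))*(-235) = (368 + (-10 + 5*(-10) + 5*(-10)**2))*(-235) = (368 + (-10 - 50 + 5*100))*(-235) = (368 + (-10 - 50 + 500))*(-235) = (368 + 440)*(-235) = 808*(-235) = -189880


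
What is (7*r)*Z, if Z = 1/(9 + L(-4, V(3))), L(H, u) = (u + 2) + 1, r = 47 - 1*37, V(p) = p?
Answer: 14/3 ≈ 4.6667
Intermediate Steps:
r = 10 (r = 47 - 37 = 10)
L(H, u) = 3 + u (L(H, u) = (2 + u) + 1 = 3 + u)
Z = 1/15 (Z = 1/(9 + (3 + 3)) = 1/(9 + 6) = 1/15 ≈ 0.066667)
(7*r)*Z = (7*10)*(1/15) = 70*(1/15) = 14/3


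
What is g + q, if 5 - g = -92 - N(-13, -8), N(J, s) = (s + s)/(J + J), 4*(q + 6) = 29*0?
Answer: 1191/13 ≈ 91.615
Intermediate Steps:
q = -6 (q = -6 + (29*0)/4 = -6 + (1/4)*0 = -6 + 0 = -6)
N(J, s) = s/J (N(J, s) = (2*s)/((2*J)) = (2*s)*(1/(2*J)) = s/J)
g = 1269/13 (g = 5 - (-92 - (-8)/(-13)) = 5 - (-92 - (-8)*(-1)/13) = 5 - (-92 - 1*8/13) = 5 - (-92 - 8/13) = 5 - 1*(-1204/13) = 5 + 1204/13 = 1269/13 ≈ 97.615)
g + q = 1269/13 - 6 = 1191/13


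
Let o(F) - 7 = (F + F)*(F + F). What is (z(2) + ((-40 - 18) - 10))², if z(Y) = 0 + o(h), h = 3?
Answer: 625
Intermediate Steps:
o(F) = 7 + 4*F² (o(F) = 7 + (F + F)*(F + F) = 7 + (2*F)*(2*F) = 7 + 4*F²)
z(Y) = 43 (z(Y) = 0 + (7 + 4*3²) = 0 + (7 + 4*9) = 0 + (7 + 36) = 0 + 43 = 43)
(z(2) + ((-40 - 18) - 10))² = (43 + ((-40 - 18) - 10))² = (43 + (-58 - 10))² = (43 - 68)² = (-25)² = 625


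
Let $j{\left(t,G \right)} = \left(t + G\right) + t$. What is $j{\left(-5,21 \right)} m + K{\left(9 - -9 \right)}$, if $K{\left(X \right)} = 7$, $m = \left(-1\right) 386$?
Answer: $-4239$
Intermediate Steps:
$j{\left(t,G \right)} = G + 2 t$ ($j{\left(t,G \right)} = \left(G + t\right) + t = G + 2 t$)
$m = -386$
$j{\left(-5,21 \right)} m + K{\left(9 - -9 \right)} = \left(21 + 2 \left(-5\right)\right) \left(-386\right) + 7 = \left(21 - 10\right) \left(-386\right) + 7 = 11 \left(-386\right) + 7 = -4246 + 7 = -4239$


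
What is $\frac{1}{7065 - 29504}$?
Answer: $- \frac{1}{22439} \approx -4.4565 \cdot 10^{-5}$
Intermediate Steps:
$\frac{1}{7065 - 29504} = \frac{1}{-22439} = - \frac{1}{22439}$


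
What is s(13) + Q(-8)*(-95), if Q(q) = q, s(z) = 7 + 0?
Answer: 767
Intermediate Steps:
s(z) = 7
s(13) + Q(-8)*(-95) = 7 - 8*(-95) = 7 + 760 = 767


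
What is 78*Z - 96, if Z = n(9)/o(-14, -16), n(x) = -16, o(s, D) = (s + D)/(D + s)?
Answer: -1344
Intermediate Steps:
o(s, D) = 1 (o(s, D) = (D + s)/(D + s) = 1)
Z = -16 (Z = -16/1 = -16*1 = -16)
78*Z - 96 = 78*(-16) - 96 = -1248 - 96 = -1344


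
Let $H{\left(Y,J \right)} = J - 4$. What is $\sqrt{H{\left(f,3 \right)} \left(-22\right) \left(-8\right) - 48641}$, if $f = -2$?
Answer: $i \sqrt{48817} \approx 220.95 i$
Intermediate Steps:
$H{\left(Y,J \right)} = -4 + J$ ($H{\left(Y,J \right)} = J - 4 = -4 + J$)
$\sqrt{H{\left(f,3 \right)} \left(-22\right) \left(-8\right) - 48641} = \sqrt{\left(-4 + 3\right) \left(-22\right) \left(-8\right) - 48641} = \sqrt{\left(-1\right) \left(-22\right) \left(-8\right) - 48641} = \sqrt{22 \left(-8\right) - 48641} = \sqrt{-176 - 48641} = \sqrt{-48817} = i \sqrt{48817}$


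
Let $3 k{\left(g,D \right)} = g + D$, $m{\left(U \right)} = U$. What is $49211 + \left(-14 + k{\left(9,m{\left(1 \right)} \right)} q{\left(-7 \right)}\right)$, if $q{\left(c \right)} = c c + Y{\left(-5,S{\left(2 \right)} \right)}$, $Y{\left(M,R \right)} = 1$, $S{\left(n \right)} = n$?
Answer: $\frac{148091}{3} \approx 49364.0$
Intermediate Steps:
$k{\left(g,D \right)} = \frac{D}{3} + \frac{g}{3}$ ($k{\left(g,D \right)} = \frac{g + D}{3} = \frac{D + g}{3} = \frac{D}{3} + \frac{g}{3}$)
$q{\left(c \right)} = 1 + c^{2}$ ($q{\left(c \right)} = c c + 1 = c^{2} + 1 = 1 + c^{2}$)
$49211 + \left(-14 + k{\left(9,m{\left(1 \right)} \right)} q{\left(-7 \right)}\right) = 49211 - \left(14 - \left(\frac{1}{3} \cdot 1 + \frac{1}{3} \cdot 9\right) \left(1 + \left(-7\right)^{2}\right)\right) = 49211 - \left(14 - \left(\frac{1}{3} + 3\right) \left(1 + 49\right)\right) = 49211 + \left(-14 + \frac{10}{3} \cdot 50\right) = 49211 + \left(-14 + \frac{500}{3}\right) = 49211 + \frac{458}{3} = \frac{148091}{3}$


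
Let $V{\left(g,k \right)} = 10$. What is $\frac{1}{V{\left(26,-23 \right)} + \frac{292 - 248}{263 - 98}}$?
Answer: $\frac{15}{154} \approx 0.097403$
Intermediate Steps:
$\frac{1}{V{\left(26,-23 \right)} + \frac{292 - 248}{263 - 98}} = \frac{1}{10 + \frac{292 - 248}{263 - 98}} = \frac{1}{10 + \frac{44}{165}} = \frac{1}{10 + 44 \cdot \frac{1}{165}} = \frac{1}{10 + \frac{4}{15}} = \frac{1}{\frac{154}{15}} = \frac{15}{154}$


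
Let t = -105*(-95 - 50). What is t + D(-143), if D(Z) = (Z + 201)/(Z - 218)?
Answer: 5496167/361 ≈ 15225.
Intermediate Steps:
D(Z) = (201 + Z)/(-218 + Z)
t = 15225 (t = -105*(-145) = 15225)
t + D(-143) = 15225 + (201 - 143)/(-218 - 143) = 15225 + 58/(-361) = 15225 - 1/361*58 = 15225 - 58/361 = 5496167/361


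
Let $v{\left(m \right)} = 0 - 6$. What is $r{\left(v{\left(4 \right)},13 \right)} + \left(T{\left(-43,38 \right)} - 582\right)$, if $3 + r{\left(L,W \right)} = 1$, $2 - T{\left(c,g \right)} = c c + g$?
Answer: $-2469$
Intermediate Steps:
$v{\left(m \right)} = -6$ ($v{\left(m \right)} = 0 - 6 = -6$)
$T{\left(c,g \right)} = 2 - g - c^{2}$ ($T{\left(c,g \right)} = 2 - \left(c c + g\right) = 2 - \left(c^{2} + g\right) = 2 - \left(g + c^{2}\right) = 2 - g - c^{2}$)
$r{\left(L,W \right)} = -2$ ($r{\left(L,W \right)} = -3 + 1 = -2$)
$r{\left(v{\left(4 \right)},13 \right)} + \left(T{\left(-43,38 \right)} - 582\right) = -2 - 2467 = -2469$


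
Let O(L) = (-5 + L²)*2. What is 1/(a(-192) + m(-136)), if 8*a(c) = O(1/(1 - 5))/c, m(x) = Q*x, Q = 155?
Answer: -12288/259030961 ≈ -4.7438e-5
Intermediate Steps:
O(L) = -10 + 2*L²
m(x) = 155*x
a(c) = -79/(64*c) (a(c) = ((-10 + 2*(1/(1 - 5))²)/c)/8 = ((-10 + 2*(1/(-4))²)/c)/8 = ((-10 + 2*(-¼)²)/c)/8 = ((-10 + 2*(1/16))/c)/8 = ((-10 + ⅛)/c)/8 = (-79/(8*c))/8 = -79/(64*c))
1/(a(-192) + m(-136)) = 1/(-79/64/(-192) + 155*(-136)) = 1/(-79/64*(-1/192) - 21080) = 1/(79/12288 - 21080) = 1/(-259030961/12288) = -12288/259030961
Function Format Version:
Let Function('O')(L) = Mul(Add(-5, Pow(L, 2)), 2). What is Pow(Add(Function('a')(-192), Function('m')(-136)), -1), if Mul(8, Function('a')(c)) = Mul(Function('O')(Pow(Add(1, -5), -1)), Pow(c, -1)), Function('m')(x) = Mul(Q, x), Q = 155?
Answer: Rational(-12288, 259030961) ≈ -4.7438e-5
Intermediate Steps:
Function('O')(L) = Add(-10, Mul(2, Pow(L, 2)))
Function('m')(x) = Mul(155, x)
Function('a')(c) = Mul(Rational(-79, 64), Pow(c, -1)) (Function('a')(c) = Mul(Rational(1, 8), Mul(Add(-10, Mul(2, Pow(Pow(Add(1, -5), -1), 2))), Pow(c, -1))) = Mul(Rational(1, 8), Mul(Add(-10, Mul(2, Pow(Pow(-4, -1), 2))), Pow(c, -1))) = Mul(Rational(1, 8), Mul(Add(-10, Mul(2, Pow(Rational(-1, 4), 2))), Pow(c, -1))) = Mul(Rational(1, 8), Mul(Add(-10, Mul(2, Rational(1, 16))), Pow(c, -1))) = Mul(Rational(1, 8), Mul(Add(-10, Rational(1, 8)), Pow(c, -1))) = Mul(Rational(1, 8), Mul(Rational(-79, 8), Pow(c, -1))) = Mul(Rational(-79, 64), Pow(c, -1)))
Pow(Add(Function('a')(-192), Function('m')(-136)), -1) = Pow(Add(Mul(Rational(-79, 64), Pow(-192, -1)), Mul(155, -136)), -1) = Pow(Add(Mul(Rational(-79, 64), Rational(-1, 192)), -21080), -1) = Pow(Add(Rational(79, 12288), -21080), -1) = Pow(Rational(-259030961, 12288), -1) = Rational(-12288, 259030961)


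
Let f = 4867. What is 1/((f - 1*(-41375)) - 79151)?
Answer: -1/32909 ≈ -3.0387e-5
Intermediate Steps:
1/((f - 1*(-41375)) - 79151) = 1/((4867 - 1*(-41375)) - 79151) = 1/((4867 + 41375) - 79151) = 1/(46242 - 79151) = 1/(-32909) = -1/32909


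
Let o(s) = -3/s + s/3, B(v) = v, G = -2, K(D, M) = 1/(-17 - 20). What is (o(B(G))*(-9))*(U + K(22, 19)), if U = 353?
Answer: -97950/37 ≈ -2647.3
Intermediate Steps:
K(D, M) = -1/37 (K(D, M) = 1/(-37) = -1/37)
o(s) = -3/s + s/3 (o(s) = -3/s + s*(⅓) = -3/s + s/3)
(o(B(G))*(-9))*(U + K(22, 19)) = ((-3/(-2) + (⅓)*(-2))*(-9))*(353 - 1/37) = ((-3*(-½) - ⅔)*(-9))*(13060/37) = ((3/2 - ⅔)*(-9))*(13060/37) = ((⅚)*(-9))*(13060/37) = -15/2*13060/37 = -97950/37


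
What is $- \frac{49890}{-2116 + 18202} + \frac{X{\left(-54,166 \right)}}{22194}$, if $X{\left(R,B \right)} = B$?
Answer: $- \frac{92049032}{29751057} \approx -3.094$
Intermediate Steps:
$- \frac{49890}{-2116 + 18202} + \frac{X{\left(-54,166 \right)}}{22194} = - \frac{49890}{-2116 + 18202} + \frac{166}{22194} = - \frac{49890}{16086} + 166 \cdot \frac{1}{22194} = \left(-49890\right) \frac{1}{16086} + \frac{83}{11097} = - \frac{8315}{2681} + \frac{83}{11097} = - \frac{92049032}{29751057}$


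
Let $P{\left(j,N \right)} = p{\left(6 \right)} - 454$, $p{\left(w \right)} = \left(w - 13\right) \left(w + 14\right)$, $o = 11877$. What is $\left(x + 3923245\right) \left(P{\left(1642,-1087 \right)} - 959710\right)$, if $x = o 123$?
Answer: $-5170388131264$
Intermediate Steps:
$p{\left(w \right)} = \left(-13 + w\right) \left(14 + w\right)$
$x = 1460871$ ($x = 11877 \cdot 123 = 1460871$)
$P{\left(j,N \right)} = -594$ ($P{\left(j,N \right)} = \left(-182 + 6 + 6^{2}\right) - 454 = \left(-182 + 6 + 36\right) - 454 = -140 - 454 = -594$)
$\left(x + 3923245\right) \left(P{\left(1642,-1087 \right)} - 959710\right) = \left(1460871 + 3923245\right) \left(-594 - 959710\right) = 5384116 \left(-960304\right) = -5170388131264$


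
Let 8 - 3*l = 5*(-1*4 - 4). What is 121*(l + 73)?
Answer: 10769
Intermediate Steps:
l = 16 (l = 8/3 - 5*(-1*4 - 4)/3 = 8/3 - 5*(-4 - 4)/3 = 8/3 - 5*(-8)/3 = 8/3 - ⅓*(-40) = 8/3 + 40/3 = 16)
121*(l + 73) = 121*(16 + 73) = 121*89 = 10769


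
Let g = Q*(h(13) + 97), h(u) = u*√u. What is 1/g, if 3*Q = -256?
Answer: -97/615424 + 13*√13/615424 ≈ -8.1453e-5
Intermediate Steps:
Q = -256/3 (Q = (⅓)*(-256) = -256/3 ≈ -85.333)
h(u) = u^(3/2)
g = -24832/3 - 3328*√13/3 (g = -256*(13^(3/2) + 97)/3 = -256*(13*√13 + 97)/3 = -256*(97 + 13*√13)/3 = -24832/3 - 3328*√13/3 ≈ -12277.)
1/g = 1/(-24832/3 - 3328*√13/3)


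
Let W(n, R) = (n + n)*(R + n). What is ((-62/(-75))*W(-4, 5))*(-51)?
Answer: 8432/25 ≈ 337.28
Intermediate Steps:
W(n, R) = 2*n*(R + n) (W(n, R) = (2*n)*(R + n) = 2*n*(R + n))
((-62/(-75))*W(-4, 5))*(-51) = ((-62/(-75))*(2*(-4)*(5 - 4)))*(-51) = ((-62*(-1/75))*(2*(-4)*1))*(-51) = ((62/75)*(-8))*(-51) = -496/75*(-51) = 8432/25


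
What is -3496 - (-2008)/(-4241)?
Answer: -14828544/4241 ≈ -3496.5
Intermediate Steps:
-3496 - (-2008)/(-4241) = -3496 - (-2008)*(-1)/4241 = -3496 - 1*2008/4241 = -3496 - 2008/4241 = -14828544/4241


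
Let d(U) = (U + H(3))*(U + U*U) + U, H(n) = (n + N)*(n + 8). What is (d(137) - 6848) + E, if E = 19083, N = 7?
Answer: 4682154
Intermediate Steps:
H(n) = (7 + n)*(8 + n) (H(n) = (n + 7)*(n + 8) = (7 + n)*(8 + n))
d(U) = U + (110 + U)*(U + U²) (d(U) = (U + (56 + 3² + 15*3))*(U + U*U) + U = (U + (56 + 9 + 45))*(U + U²) + U = (U + 110)*(U + U²) + U = (110 + U)*(U + U²) + U = U + (110 + U)*(U + U²))
(d(137) - 6848) + E = (137*(111 + 137² + 111*137) - 6848) + 19083 = (137*(111 + 18769 + 15207) - 6848) + 19083 = (137*34087 - 6848) + 19083 = (4669919 - 6848) + 19083 = 4663071 + 19083 = 4682154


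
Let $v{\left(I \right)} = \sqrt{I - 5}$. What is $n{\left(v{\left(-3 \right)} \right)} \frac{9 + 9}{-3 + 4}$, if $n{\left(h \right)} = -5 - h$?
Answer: $-90 - 36 i \sqrt{2} \approx -90.0 - 50.912 i$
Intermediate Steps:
$v{\left(I \right)} = \sqrt{-5 + I}$
$n{\left(v{\left(-3 \right)} \right)} \frac{9 + 9}{-3 + 4} = \left(-5 - \sqrt{-5 - 3}\right) \frac{9 + 9}{-3 + 4} = \left(-5 - \sqrt{-8}\right) \frac{18}{1} = \left(-5 - 2 i \sqrt{2}\right) 18 \cdot 1 = \left(-5 - 2 i \sqrt{2}\right) 18 = -90 - 36 i \sqrt{2}$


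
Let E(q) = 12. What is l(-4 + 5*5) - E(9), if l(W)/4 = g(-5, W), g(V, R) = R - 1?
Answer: 68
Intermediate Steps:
g(V, R) = -1 + R
l(W) = -4 + 4*W (l(W) = 4*(-1 + W) = -4 + 4*W)
l(-4 + 5*5) - E(9) = (-4 + 4*(-4 + 5*5)) - 1*12 = (-4 + 4*(-4 + 25)) - 12 = (-4 + 4*21) - 12 = (-4 + 84) - 12 = 80 - 12 = 68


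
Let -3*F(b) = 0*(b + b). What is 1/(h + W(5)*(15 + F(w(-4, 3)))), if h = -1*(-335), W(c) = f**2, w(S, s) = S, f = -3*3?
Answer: 1/1550 ≈ 0.00064516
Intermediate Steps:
f = -9
F(b) = 0 (F(b) = -0*(b + b) = -0*2*b = -1/3*0 = 0)
W(c) = 81 (W(c) = (-9)**2 = 81)
h = 335
1/(h + W(5)*(15 + F(w(-4, 3)))) = 1/(335 + 81*(15 + 0)) = 1/(335 + 81*15) = 1/(335 + 1215) = 1/1550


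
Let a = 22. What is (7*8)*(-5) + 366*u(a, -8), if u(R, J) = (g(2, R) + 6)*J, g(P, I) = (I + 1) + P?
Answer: -91048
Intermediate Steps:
g(P, I) = 1 + I + P (g(P, I) = (1 + I) + P = 1 + I + P)
u(R, J) = J*(9 + R) (u(R, J) = ((1 + R + 2) + 6)*J = ((3 + R) + 6)*J = (9 + R)*J = J*(9 + R))
(7*8)*(-5) + 366*u(a, -8) = (7*8)*(-5) + 366*(-8*(9 + 22)) = 56*(-5) + 366*(-8*31) = -280 + 366*(-248) = -280 - 90768 = -91048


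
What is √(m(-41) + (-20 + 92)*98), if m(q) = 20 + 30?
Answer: √7106 ≈ 84.297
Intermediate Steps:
m(q) = 50
√(m(-41) + (-20 + 92)*98) = √(50 + (-20 + 92)*98) = √(50 + 72*98) = √(50 + 7056) = √7106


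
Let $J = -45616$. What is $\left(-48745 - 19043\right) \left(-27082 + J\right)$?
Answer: $4928052024$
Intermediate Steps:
$\left(-48745 - 19043\right) \left(-27082 + J\right) = \left(-48745 - 19043\right) \left(-27082 - 45616\right) = \left(-67788\right) \left(-72698\right) = 4928052024$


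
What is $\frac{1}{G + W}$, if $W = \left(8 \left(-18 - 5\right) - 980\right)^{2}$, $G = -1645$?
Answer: $\frac{1}{1353251} \approx 7.3896 \cdot 10^{-7}$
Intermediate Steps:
$W = 1354896$ ($W = \left(8 \left(-23\right) - 980\right)^{2} = \left(-184 - 980\right)^{2} = \left(-1164\right)^{2} = 1354896$)
$\frac{1}{G + W} = \frac{1}{-1645 + 1354896} = \frac{1}{1353251}$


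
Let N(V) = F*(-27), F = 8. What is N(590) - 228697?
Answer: -228913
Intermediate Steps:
N(V) = -216 (N(V) = 8*(-27) = -216)
N(590) - 228697 = -216 - 228697 = -228913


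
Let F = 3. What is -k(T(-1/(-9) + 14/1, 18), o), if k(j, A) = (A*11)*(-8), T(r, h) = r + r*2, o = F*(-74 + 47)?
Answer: -7128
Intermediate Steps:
o = -81 (o = 3*(-74 + 47) = 3*(-27) = -81)
T(r, h) = 3*r (T(r, h) = r + 2*r = 3*r)
k(j, A) = -88*A (k(j, A) = (11*A)*(-8) = -88*A)
-k(T(-1/(-9) + 14/1, 18), o) = -(-88)*(-81) = -1*7128 = -7128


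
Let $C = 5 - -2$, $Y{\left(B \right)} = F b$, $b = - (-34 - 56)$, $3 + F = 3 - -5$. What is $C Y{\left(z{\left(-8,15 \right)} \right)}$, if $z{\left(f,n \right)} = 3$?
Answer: $3150$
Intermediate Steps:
$F = 5$ ($F = -3 + \left(3 - -5\right) = -3 + \left(3 + 5\right) = -3 + 8 = 5$)
$b = 90$ ($b = \left(-1\right) \left(-90\right) = 90$)
$Y{\left(B \right)} = 450$ ($Y{\left(B \right)} = 5 \cdot 90 = 450$)
$C = 7$ ($C = 5 + 2 = 7$)
$C Y{\left(z{\left(-8,15 \right)} \right)} = 7 \cdot 450 = 3150$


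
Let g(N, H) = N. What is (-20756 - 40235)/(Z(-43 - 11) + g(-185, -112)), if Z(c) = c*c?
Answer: -60991/2731 ≈ -22.333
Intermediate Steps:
Z(c) = c²
(-20756 - 40235)/(Z(-43 - 11) + g(-185, -112)) = (-20756 - 40235)/((-43 - 11)² - 185) = -60991/((-54)² - 185) = -60991/(2916 - 185) = -60991/2731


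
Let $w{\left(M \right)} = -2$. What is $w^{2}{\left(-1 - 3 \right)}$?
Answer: $4$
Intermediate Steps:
$w^{2}{\left(-1 - 3 \right)} = \left(-2\right)^{2} = 4$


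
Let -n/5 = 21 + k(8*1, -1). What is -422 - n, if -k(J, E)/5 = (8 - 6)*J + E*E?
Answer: -742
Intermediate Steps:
k(J, E) = -10*J - 5*E² (k(J, E) = -5*((8 - 6)*J + E*E) = -5*(2*J + E²) = -5*(E² + 2*J) = -10*J - 5*E²)
n = 320 (n = -5*(21 + (-80 - 5*(-1)²)) = -5*(21 + (-10*8 - 5*1)) = -5*(21 + (-80 - 5)) = -5*(21 - 85) = -5*(-64) = 320)
-422 - n = -422 - 1*320 = -422 - 320 = -742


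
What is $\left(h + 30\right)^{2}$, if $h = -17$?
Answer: $169$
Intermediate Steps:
$\left(h + 30\right)^{2} = \left(-17 + 30\right)^{2} = 13^{2} = 169$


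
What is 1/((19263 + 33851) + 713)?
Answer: 1/53827 ≈ 1.8578e-5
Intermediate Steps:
1/((19263 + 33851) + 713) = 1/(53114 + 713) = 1/53827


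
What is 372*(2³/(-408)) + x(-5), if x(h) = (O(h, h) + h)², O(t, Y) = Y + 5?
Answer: 301/17 ≈ 17.706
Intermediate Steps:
O(t, Y) = 5 + Y
x(h) = (5 + 2*h)² (x(h) = ((5 + h) + h)² = (5 + 2*h)²)
372*(2³/(-408)) + x(-5) = 372*(2³/(-408)) + (5 + 2*(-5))² = 372*(8*(-1/408)) + (5 - 10)² = 372*(-1/51) + (-5)² = -124/17 + 25 = 301/17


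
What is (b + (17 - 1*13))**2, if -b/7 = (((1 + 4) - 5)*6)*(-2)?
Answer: 16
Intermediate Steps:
b = 0 (b = -7*((1 + 4) - 5)*6*(-2) = -7*(5 - 5)*6*(-2) = -7*0*6*(-2) = -0*(-2) = -7*0 = 0)
(b + (17 - 1*13))**2 = (0 + (17 - 1*13))**2 = (0 + (17 - 13))**2 = (0 + 4)**2 = 4**2 = 16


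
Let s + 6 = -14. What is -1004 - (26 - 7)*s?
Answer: -624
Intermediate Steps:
s = -20 (s = -6 - 14 = -20)
-1004 - (26 - 7)*s = -1004 - (26 - 7)*(-20) = -1004 - 19*(-20) = -1004 - 1*(-380) = -1004 + 380 = -624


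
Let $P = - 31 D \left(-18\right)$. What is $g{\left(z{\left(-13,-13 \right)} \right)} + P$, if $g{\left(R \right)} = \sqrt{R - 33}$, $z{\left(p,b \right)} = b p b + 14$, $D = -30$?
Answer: $-16740 + 2 i \sqrt{554} \approx -16740.0 + 47.074 i$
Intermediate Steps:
$z{\left(p,b \right)} = 14 + p b^{2}$ ($z{\left(p,b \right)} = p b^{2} + 14 = 14 + p b^{2}$)
$g{\left(R \right)} = \sqrt{-33 + R}$
$P = -16740$ ($P = \left(-31\right) \left(-30\right) \left(-18\right) = 930 \left(-18\right) = -16740$)
$g{\left(z{\left(-13,-13 \right)} \right)} + P = \sqrt{-33 + \left(14 - 13 \left(-13\right)^{2}\right)} - 16740 = \sqrt{-33 + \left(14 - 2197\right)} - 16740 = \sqrt{-33 - 2183} - 16740 = \sqrt{-2216} - 16740 = 2 i \sqrt{554} - 16740 = -16740 + 2 i \sqrt{554}$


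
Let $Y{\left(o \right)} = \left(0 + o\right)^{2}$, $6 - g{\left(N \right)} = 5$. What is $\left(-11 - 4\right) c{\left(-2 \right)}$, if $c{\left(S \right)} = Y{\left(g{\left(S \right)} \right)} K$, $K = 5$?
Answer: $-75$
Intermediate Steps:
$g{\left(N \right)} = 1$ ($g{\left(N \right)} = 6 - 5 = 1$)
$Y{\left(o \right)} = o^{2}$
$c{\left(S \right)} = 5$ ($c{\left(S \right)} = 1^{2} \cdot 5 = 1 \cdot 5 = 5$)
$\left(-11 - 4\right) c{\left(-2 \right)} = \left(-11 - 4\right) 5 = \left(-15\right) 5 = -75$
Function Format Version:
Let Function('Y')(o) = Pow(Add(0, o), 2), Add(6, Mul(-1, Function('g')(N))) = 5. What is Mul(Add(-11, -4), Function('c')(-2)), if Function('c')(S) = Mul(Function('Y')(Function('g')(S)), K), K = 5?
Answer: -75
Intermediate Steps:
Function('g')(N) = 1 (Function('g')(N) = Add(6, Mul(-1, 5)) = Add(6, -5) = 1)
Function('Y')(o) = Pow(o, 2)
Function('c')(S) = 5 (Function('c')(S) = Mul(Pow(1, 2), 5) = Mul(1, 5) = 5)
Mul(Add(-11, -4), Function('c')(-2)) = Mul(Add(-11, -4), 5) = Mul(-15, 5) = -75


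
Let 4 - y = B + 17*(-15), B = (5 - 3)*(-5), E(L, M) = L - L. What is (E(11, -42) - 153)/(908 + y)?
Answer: -153/1177 ≈ -0.12999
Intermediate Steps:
E(L, M) = 0
B = -10 (B = 2*(-5) = -10)
y = 269 (y = 4 - (-10 + 17*(-15)) = 4 - (-10 - 255) = 4 - 1*(-265) = 4 + 265 = 269)
(E(11, -42) - 153)/(908 + y) = (0 - 153)/(908 + 269) = -153/1177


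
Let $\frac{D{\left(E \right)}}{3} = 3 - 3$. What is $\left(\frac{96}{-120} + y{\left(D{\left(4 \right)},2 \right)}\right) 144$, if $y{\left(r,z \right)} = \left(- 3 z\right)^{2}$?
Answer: $\frac{25344}{5} \approx 5068.8$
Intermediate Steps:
$D{\left(E \right)} = 0$ ($D{\left(E \right)} = 3 \left(3 - 3\right) = 3 \cdot 0 = 0$)
$y{\left(r,z \right)} = 9 z^{2}$
$\left(\frac{96}{-120} + y{\left(D{\left(4 \right)},2 \right)}\right) 144 = \left(\frac{96}{-120} + 9 \cdot 2^{2}\right) 144 = \left(96 \left(- \frac{1}{120}\right) + 9 \cdot 4\right) 144 = \left(- \frac{4}{5} + 36\right) 144 = \frac{176}{5} \cdot 144 = \frac{25344}{5}$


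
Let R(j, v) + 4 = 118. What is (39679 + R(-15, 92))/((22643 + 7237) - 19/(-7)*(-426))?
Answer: 278551/201066 ≈ 1.3854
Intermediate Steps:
R(j, v) = 114 (R(j, v) = -4 + 118 = 114)
(39679 + R(-15, 92))/((22643 + 7237) - 19/(-7)*(-426)) = (39679 + 114)/((22643 + 7237) - 19/(-7)*(-426)) = 39793/(29880 - 19*(-⅐)*(-426)) = 39793/(29880 + (19/7)*(-426)) = 39793/(29880 - 8094/7) = 39793/(201066/7) = 39793*(7/201066) = 278551/201066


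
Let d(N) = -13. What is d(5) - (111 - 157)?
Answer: 33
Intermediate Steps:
d(5) - (111 - 157) = -13 - (111 - 157) = -13 - 1*(-46) = -13 + 46 = 33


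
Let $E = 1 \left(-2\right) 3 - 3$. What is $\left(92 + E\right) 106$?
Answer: $8798$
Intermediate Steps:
$E = -9$ ($E = \left(-2\right) 3 - 3 = -6 - 3 = -9$)
$\left(92 + E\right) 106 = \left(92 - 9\right) 106 = 83 \cdot 106 = 8798$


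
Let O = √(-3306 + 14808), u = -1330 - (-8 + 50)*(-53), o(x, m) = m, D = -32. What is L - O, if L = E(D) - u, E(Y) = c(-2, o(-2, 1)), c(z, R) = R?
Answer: -895 - 9*√142 ≈ -1002.2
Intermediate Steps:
E(Y) = 1
u = 896 (u = -1330 - 42*(-53) = -1330 - 1*(-2226) = -1330 + 2226 = 896)
L = -895 (L = 1 - 1*896 = 1 - 896 = -895)
O = 9*√142 (O = √11502 = 9*√142 ≈ 107.25)
L - O = -895 - 9*√142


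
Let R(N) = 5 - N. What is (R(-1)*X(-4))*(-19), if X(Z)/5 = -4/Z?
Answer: -570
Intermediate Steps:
X(Z) = -20/Z (X(Z) = 5*(-4/Z) = -20/Z)
(R(-1)*X(-4))*(-19) = ((5 - 1*(-1))*(-20/(-4)))*(-19) = ((5 + 1)*(-20*(-1/4)))*(-19) = (6*5)*(-19) = 30*(-19) = -570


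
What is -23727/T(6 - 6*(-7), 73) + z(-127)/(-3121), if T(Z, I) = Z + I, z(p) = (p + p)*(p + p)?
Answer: -7441673/34331 ≈ -216.76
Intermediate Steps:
z(p) = 4*p² (z(p) = (2*p)*(2*p) = 4*p²)
T(Z, I) = I + Z
-23727/T(6 - 6*(-7), 73) + z(-127)/(-3121) = -23727/(73 + (6 - 6*(-7))) + (4*(-127)²)/(-3121) = -23727/(73 + (6 + 42)) + (4*16129)*(-1/3121) = -23727/(73 + 48) + 64516*(-1/3121) = -23727/121 - 64516/3121 = -23727*1/121 - 64516/3121 = -2157/11 - 64516/3121 = -7441673/34331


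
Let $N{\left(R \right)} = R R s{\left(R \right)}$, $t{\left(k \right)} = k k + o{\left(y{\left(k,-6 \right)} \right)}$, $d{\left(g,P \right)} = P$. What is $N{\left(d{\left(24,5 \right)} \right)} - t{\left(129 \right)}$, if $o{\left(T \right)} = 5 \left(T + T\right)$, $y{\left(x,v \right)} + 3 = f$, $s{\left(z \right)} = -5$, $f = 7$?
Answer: $-16806$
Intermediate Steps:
$y{\left(x,v \right)} = 4$ ($y{\left(x,v \right)} = -3 + 7 = 4$)
$o{\left(T \right)} = 10 T$ ($o{\left(T \right)} = 5 \cdot 2 T = 10 T$)
$t{\left(k \right)} = 40 + k^{2}$ ($t{\left(k \right)} = k k + 10 \cdot 4 = k^{2} + 40 = 40 + k^{2}$)
$N{\left(R \right)} = - 5 R^{2}$ ($N{\left(R \right)} = R R \left(-5\right) = R^{2} \left(-5\right) = - 5 R^{2}$)
$N{\left(d{\left(24,5 \right)} \right)} - t{\left(129 \right)} = - 5 \cdot 5^{2} - \left(40 + 129^{2}\right) = \left(-5\right) 25 - \left(40 + 16641\right) = -125 - 16681 = -16806$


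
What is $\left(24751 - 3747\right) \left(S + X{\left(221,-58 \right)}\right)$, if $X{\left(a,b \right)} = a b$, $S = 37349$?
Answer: $515249124$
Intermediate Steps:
$\left(24751 - 3747\right) \left(S + X{\left(221,-58 \right)}\right) = \left(24751 - 3747\right) \left(37349 + 221 \left(-58\right)\right) = 21004 \left(37349 - 12818\right) = 21004 \cdot 24531 = 515249124$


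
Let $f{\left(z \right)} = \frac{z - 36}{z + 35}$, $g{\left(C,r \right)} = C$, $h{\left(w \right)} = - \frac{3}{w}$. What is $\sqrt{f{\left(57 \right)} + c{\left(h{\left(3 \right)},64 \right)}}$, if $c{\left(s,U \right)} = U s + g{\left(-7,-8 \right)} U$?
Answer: $\frac{i \sqrt{1082909}}{46} \approx 22.622 i$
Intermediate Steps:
$c{\left(s,U \right)} = - 7 U + U s$ ($c{\left(s,U \right)} = U s - 7 U = - 7 U + U s$)
$f{\left(z \right)} = \frac{-36 + z}{35 + z}$
$\sqrt{f{\left(57 \right)} + c{\left(h{\left(3 \right)},64 \right)}} = \sqrt{\frac{-36 + 57}{35 + 57} + 64 \left(-7 - \frac{3}{3}\right)} = \sqrt{\frac{1}{92} \cdot 21 + 64 \left(-7 - 1\right)} = \sqrt{\frac{21}{92} + 64 \left(-8\right)} = \sqrt{\frac{21}{92} - 512} = \sqrt{- \frac{47083}{92}} = \frac{i \sqrt{1082909}}{46}$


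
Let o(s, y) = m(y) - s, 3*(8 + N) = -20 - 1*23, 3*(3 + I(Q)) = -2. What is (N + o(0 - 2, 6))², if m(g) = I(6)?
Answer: 576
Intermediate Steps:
I(Q) = -11/3 (I(Q) = -3 + (⅓)*(-2) = -3 - ⅔ = -11/3)
N = -67/3 (N = -8 + (-20 - 1*23)/3 = -8 + (-20 - 23)/3 = -8 + (⅓)*(-43) = -8 - 43/3 = -67/3 ≈ -22.333)
m(g) = -11/3
o(s, y) = -11/3 - s
(N + o(0 - 2, 6))² = (-67/3 + (-11/3 - (0 - 2)))² = (-67/3 + (-11/3 - 1*(-2)))² = (-67/3 + (-11/3 + 2))² = (-67/3 - 5/3)² = (-24)² = 576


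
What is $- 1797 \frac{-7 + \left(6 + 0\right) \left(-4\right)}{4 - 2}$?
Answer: $\frac{55707}{2} \approx 27854.0$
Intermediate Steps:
$- 1797 \frac{-7 + \left(6 + 0\right) \left(-4\right)}{4 - 2} = - 1797 \frac{-7 + 6 \left(-4\right)}{2} = - 1797 \left(-7 - 24\right) \frac{1}{2} = - 1797 \left(\left(-31\right) \frac{1}{2}\right) = \left(-1797\right) \left(- \frac{31}{2}\right) = \frac{55707}{2}$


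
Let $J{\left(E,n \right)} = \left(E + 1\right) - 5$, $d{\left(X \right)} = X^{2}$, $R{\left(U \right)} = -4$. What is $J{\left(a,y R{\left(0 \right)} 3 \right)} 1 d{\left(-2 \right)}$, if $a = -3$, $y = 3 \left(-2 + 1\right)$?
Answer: $-28$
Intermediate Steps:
$y = -3$ ($y = 3 \left(-1\right) = -3$)
$J{\left(E,n \right)} = -4 + E$ ($J{\left(E,n \right)} = \left(1 + E\right) - 5 = -4 + E$)
$J{\left(a,y R{\left(0 \right)} 3 \right)} 1 d{\left(-2 \right)} = \left(-4 - 3\right) 1 \left(-2\right)^{2} = \left(-7\right) 1 \cdot 4 = \left(-7\right) 4 = -28$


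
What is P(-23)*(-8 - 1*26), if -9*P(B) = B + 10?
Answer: -442/9 ≈ -49.111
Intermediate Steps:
P(B) = -10/9 - B/9 (P(B) = -(B + 10)/9 = -(10 + B)/9 = -10/9 - B/9)
P(-23)*(-8 - 1*26) = (-10/9 - ⅑*(-23))*(-8 - 1*26) = (-10/9 + 23/9)*(-8 - 26) = (13/9)*(-34) = -442/9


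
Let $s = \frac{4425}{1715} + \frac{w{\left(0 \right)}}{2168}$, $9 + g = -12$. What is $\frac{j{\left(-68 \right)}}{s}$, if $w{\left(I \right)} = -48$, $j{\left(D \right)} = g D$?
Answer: $\frac{44245628}{79259} \approx 558.24$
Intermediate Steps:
$g = -21$ ($g = -9 - 12 = -21$)
$j{\left(D \right)} = - 21 D$
$s = \frac{237777}{92953}$ ($s = \frac{4425}{1715} - \frac{48}{2168} = 4425 \cdot \frac{1}{1715} - \frac{6}{271} = \frac{885}{343} - \frac{6}{271} = \frac{237777}{92953} \approx 2.558$)
$\frac{j{\left(-68 \right)}}{s} = \frac{\left(-21\right) \left(-68\right)}{\frac{237777}{92953}} = 1428 \cdot \frac{92953}{237777} = \frac{44245628}{79259}$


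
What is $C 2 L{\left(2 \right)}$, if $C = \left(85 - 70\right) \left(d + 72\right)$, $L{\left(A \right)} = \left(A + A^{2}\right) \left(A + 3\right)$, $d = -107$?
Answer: $-31500$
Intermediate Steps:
$L{\left(A \right)} = \left(3 + A\right) \left(A + A^{2}\right)$ ($L{\left(A \right)} = \left(A + A^{2}\right) \left(3 + A\right) = \left(3 + A\right) \left(A + A^{2}\right)$)
$C = -525$ ($C = \left(85 - 70\right) \left(-107 + 72\right) = 15 \left(-35\right) = -525$)
$C 2 L{\left(2 \right)} = - 525 \cdot 2 \cdot 2 \left(3 + 2^{2} + 4 \cdot 2\right) = - 525 \cdot 2 \cdot 2 \left(3 + 4 + 8\right) = - 525 \cdot 2 \cdot 2 \cdot 15 = - 525 \cdot 2 \cdot 30 = \left(-525\right) 60 = -31500$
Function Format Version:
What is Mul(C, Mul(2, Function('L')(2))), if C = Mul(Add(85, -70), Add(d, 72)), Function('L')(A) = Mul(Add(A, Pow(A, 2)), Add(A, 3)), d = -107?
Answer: -31500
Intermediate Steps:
Function('L')(A) = Mul(Add(3, A), Add(A, Pow(A, 2))) (Function('L')(A) = Mul(Add(A, Pow(A, 2)), Add(3, A)) = Mul(Add(3, A), Add(A, Pow(A, 2))))
C = -525 (C = Mul(Add(85, -70), Add(-107, 72)) = Mul(15, -35) = -525)
Mul(C, Mul(2, Function('L')(2))) = Mul(-525, Mul(2, Mul(2, Add(3, Pow(2, 2), Mul(4, 2))))) = Mul(-525, Mul(2, Mul(2, Add(3, 4, 8)))) = Mul(-525, Mul(2, Mul(2, 15))) = Mul(-525, Mul(2, 30)) = Mul(-525, 60) = -31500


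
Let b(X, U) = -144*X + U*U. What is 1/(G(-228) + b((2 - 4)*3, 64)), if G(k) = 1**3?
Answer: 1/4961 ≈ 0.00020157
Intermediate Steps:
G(k) = 1
b(X, U) = U**2 - 144*X (b(X, U) = -144*X + U**2 = U**2 - 144*X)
1/(G(-228) + b((2 - 4)*3, 64)) = 1/(1 + (64**2 - 144*(2 - 4)*3)) = 1/(1 + (4096 - (-288)*3)) = 1/(1 + (4096 - 144*(-6))) = 1/(1 + (4096 + 864)) = 1/(1 + 4960) = 1/4961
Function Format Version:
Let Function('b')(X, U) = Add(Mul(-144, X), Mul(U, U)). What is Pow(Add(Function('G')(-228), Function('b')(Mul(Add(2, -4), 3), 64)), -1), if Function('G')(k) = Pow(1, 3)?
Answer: Rational(1, 4961) ≈ 0.00020157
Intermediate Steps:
Function('G')(k) = 1
Function('b')(X, U) = Add(Pow(U, 2), Mul(-144, X)) (Function('b')(X, U) = Add(Mul(-144, X), Pow(U, 2)) = Add(Pow(U, 2), Mul(-144, X)))
Pow(Add(Function('G')(-228), Function('b')(Mul(Add(2, -4), 3), 64)), -1) = Pow(Add(1, Add(Pow(64, 2), Mul(-144, Mul(Add(2, -4), 3)))), -1) = Pow(Add(1, Add(4096, Mul(-144, Mul(-2, 3)))), -1) = Pow(Add(1, Add(4096, Mul(-144, -6))), -1) = Pow(Add(1, Add(4096, 864)), -1) = Pow(Add(1, 4960), -1) = Pow(4961, -1) = Rational(1, 4961)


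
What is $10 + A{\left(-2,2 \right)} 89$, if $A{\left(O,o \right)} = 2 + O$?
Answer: $10$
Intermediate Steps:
$10 + A{\left(-2,2 \right)} 89 = 10 + \left(2 - 2\right) 89 = 10 + 0 \cdot 89 = 10 + 0 = 10$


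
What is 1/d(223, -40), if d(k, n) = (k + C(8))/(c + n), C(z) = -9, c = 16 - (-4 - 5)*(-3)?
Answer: -51/214 ≈ -0.23832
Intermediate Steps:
c = -11 (c = 16 - (-9)*(-3) = 16 - 1*27 = 16 - 27 = -11)
d(k, n) = (-9 + k)/(-11 + n) (d(k, n) = (k - 9)/(-11 + n) = (-9 + k)/(-11 + n))
1/d(223, -40) = 1/((-9 + 223)/(-11 - 40)) = 1/(214/(-51)) = 1/(-1/51*214) = 1/(-214/51) = -51/214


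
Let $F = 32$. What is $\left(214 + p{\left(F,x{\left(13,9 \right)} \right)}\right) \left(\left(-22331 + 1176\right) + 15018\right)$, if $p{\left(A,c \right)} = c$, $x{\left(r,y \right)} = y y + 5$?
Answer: $-1841100$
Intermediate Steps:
$x{\left(r,y \right)} = 5 + y^{2}$ ($x{\left(r,y \right)} = y^{2} + 5 = 5 + y^{2}$)
$\left(214 + p{\left(F,x{\left(13,9 \right)} \right)}\right) \left(\left(-22331 + 1176\right) + 15018\right) = \left(214 + \left(5 + 9^{2}\right)\right) \left(\left(-22331 + 1176\right) + 15018\right) = \left(214 + \left(5 + 81\right)\right) \left(-21155 + 15018\right) = \left(214 + 86\right) \left(-6137\right) = 300 \left(-6137\right) = -1841100$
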